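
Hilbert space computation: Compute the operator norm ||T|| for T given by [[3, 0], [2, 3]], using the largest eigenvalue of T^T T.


A^T A = [[13, 6], [6, 9]]
trace(A^T A) = 22, det(A^T A) = 81
discriminant = 22^2 - 4*81 = 160
Largest eigenvalue of A^T A = (trace + sqrt(disc))/2 = 17.3246
||T|| = sqrt(17.3246) = 4.1623

4.1623


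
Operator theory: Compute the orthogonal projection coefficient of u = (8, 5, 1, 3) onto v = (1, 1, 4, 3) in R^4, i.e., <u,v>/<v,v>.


Computing <u,v> = 8*1 + 5*1 + 1*4 + 3*3 = 26
Computing <v,v> = 1^2 + 1^2 + 4^2 + 3^2 = 27
Projection coefficient = 26/27 = 0.9630

0.9630


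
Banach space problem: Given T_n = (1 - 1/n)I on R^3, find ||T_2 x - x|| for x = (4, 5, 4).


T_2 x - x = (1 - 1/2)x - x = -x/2
||x|| = sqrt(57) = 7.5498
||T_2 x - x|| = ||x||/2 = 7.5498/2 = 3.7749

3.7749


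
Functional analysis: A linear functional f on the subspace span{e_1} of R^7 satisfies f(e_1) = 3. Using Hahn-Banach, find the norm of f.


The norm of f is given by ||f|| = sup_{||x||=1} |f(x)|.
On span{e_1}, ||e_1|| = 1, so ||f|| = |f(e_1)| / ||e_1||
= |3| / 1 = 3.0000

3.0000


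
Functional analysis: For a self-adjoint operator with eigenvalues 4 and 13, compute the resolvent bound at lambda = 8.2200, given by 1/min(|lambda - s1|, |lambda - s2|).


dist(8.2200, {4, 13}) = min(|8.2200 - 4|, |8.2200 - 13|)
= min(4.2200, 4.7800) = 4.2200
Resolvent bound = 1/4.2200 = 0.2370

0.2370


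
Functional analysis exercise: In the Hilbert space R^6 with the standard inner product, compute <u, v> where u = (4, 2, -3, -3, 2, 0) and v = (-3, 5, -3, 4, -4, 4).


Computing the standard inner product <u, v> = sum u_i * v_i
= 4*-3 + 2*5 + -3*-3 + -3*4 + 2*-4 + 0*4
= -12 + 10 + 9 + -12 + -8 + 0
= -13

-13


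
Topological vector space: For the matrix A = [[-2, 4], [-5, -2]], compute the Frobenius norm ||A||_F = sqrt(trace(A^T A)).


||A||_F^2 = sum a_ij^2
= (-2)^2 + 4^2 + (-5)^2 + (-2)^2
= 4 + 16 + 25 + 4 = 49
||A||_F = sqrt(49) = 7.0000

7.0000


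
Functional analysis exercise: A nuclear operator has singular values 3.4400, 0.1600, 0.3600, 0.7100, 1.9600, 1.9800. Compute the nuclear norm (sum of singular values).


The nuclear norm is the sum of all singular values.
||T||_1 = 3.4400 + 0.1600 + 0.3600 + 0.7100 + 1.9600 + 1.9800
= 8.6100

8.6100


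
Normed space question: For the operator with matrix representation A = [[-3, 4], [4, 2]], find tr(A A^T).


trace(A * A^T) = sum of squares of all entries
= (-3)^2 + 4^2 + 4^2 + 2^2
= 9 + 16 + 16 + 4
= 45

45


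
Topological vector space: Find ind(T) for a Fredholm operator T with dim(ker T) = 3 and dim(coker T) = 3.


The Fredholm index is defined as ind(T) = dim(ker T) - dim(coker T)
= 3 - 3
= 0

0


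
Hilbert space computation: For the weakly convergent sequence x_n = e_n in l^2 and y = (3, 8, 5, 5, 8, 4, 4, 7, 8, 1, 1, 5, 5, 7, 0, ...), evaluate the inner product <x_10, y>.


x_10 = e_10 is the standard basis vector with 1 in position 10.
<x_10, y> = y_10 = 1
As n -> infinity, <x_n, y> -> 0, confirming weak convergence of (x_n) to 0.

1


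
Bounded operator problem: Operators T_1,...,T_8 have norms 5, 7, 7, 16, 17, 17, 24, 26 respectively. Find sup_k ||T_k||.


By the Uniform Boundedness Principle, the supremum of norms is finite.
sup_k ||T_k|| = max(5, 7, 7, 16, 17, 17, 24, 26) = 26

26


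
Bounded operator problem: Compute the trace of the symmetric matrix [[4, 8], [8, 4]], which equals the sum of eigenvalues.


For a self-adjoint (symmetric) matrix, the eigenvalues are real.
The sum of eigenvalues equals the trace of the matrix.
trace = 4 + 4 = 8

8


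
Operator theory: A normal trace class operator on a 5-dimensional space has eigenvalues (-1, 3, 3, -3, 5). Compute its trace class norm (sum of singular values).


For a normal operator, singular values equal |eigenvalues|.
Trace norm = sum |lambda_i| = 1 + 3 + 3 + 3 + 5
= 15

15


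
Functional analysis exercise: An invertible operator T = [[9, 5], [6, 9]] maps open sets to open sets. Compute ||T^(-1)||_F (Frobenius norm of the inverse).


det(T) = 9*9 - 5*6 = 51
T^(-1) = (1/51) * [[9, -5], [-6, 9]] = [[0.1765, -0.0980], [-0.1176, 0.1765]]
||T^(-1)||_F^2 = 0.1765^2 + (-0.0980)^2 + (-0.1176)^2 + 0.1765^2 = 0.0857
||T^(-1)||_F = sqrt(0.0857) = 0.2928

0.2928


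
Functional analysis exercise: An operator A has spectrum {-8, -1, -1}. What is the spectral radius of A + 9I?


Spectrum of A + 9I = {1, 8, 8}
Spectral radius = max |lambda| over the shifted spectrum
= max(1, 8, 8) = 8

8


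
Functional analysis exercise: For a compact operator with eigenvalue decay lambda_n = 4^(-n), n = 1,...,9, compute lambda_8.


The eigenvalue formula gives lambda_8 = 1/4^8
= 1/65536
= 1.5259e-05

1.5259e-05


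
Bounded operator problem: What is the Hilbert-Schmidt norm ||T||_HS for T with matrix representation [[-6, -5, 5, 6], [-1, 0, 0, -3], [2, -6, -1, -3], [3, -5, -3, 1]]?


The Hilbert-Schmidt norm is sqrt(sum of squares of all entries).
Sum of squares = (-6)^2 + (-5)^2 + 5^2 + 6^2 + (-1)^2 + 0^2 + 0^2 + (-3)^2 + 2^2 + (-6)^2 + (-1)^2 + (-3)^2 + 3^2 + (-5)^2 + (-3)^2 + 1^2
= 36 + 25 + 25 + 36 + 1 + 0 + 0 + 9 + 4 + 36 + 1 + 9 + 9 + 25 + 9 + 1 = 226
||T||_HS = sqrt(226) = 15.0333

15.0333


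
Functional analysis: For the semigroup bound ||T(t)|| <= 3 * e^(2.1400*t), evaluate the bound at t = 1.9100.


||T(1.9100)|| <= 3 * exp(2.1400 * 1.9100)
= 3 * exp(4.0874)
= 3 * 59.5848
= 178.7543

178.7543


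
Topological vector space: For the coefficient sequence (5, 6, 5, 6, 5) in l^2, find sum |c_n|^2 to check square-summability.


sum |c_n|^2 = 5^2 + 6^2 + 5^2 + 6^2 + 5^2
= 25 + 36 + 25 + 36 + 25
= 147

147


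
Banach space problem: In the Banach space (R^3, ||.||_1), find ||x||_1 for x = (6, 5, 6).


The l^1 norm equals the sum of absolute values of all components.
||x||_1 = 6 + 5 + 6
= 17

17.0000


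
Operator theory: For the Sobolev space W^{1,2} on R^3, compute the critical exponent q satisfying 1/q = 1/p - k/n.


Using the Sobolev embedding formula: 1/q = 1/p - k/n
1/q = 1/2 - 1/3 = 1/6
q = 1/(1/6) = 6

6.0000


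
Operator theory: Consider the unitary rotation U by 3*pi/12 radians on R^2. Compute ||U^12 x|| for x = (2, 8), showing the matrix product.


U is a rotation by theta = 3*pi/12
U^12 = rotation by 12*theta = 36*pi/12 = 12*pi/12 (mod 2*pi)
cos(12*pi/12) = -1.0000, sin(12*pi/12) = 0.0000
U^12 x = (-1.0000 * 2 - 0.0000 * 8, 0.0000 * 2 + -1.0000 * 8)
= (-2.0000, -8.0000)
||U^12 x|| = sqrt((-2.0000)^2 + (-8.0000)^2) = sqrt(68.0000) = 8.2462

8.2462


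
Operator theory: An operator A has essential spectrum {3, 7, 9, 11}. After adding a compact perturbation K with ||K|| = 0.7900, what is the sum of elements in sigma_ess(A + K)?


By Weyl's theorem, the essential spectrum is invariant under compact perturbations.
sigma_ess(A + K) = sigma_ess(A) = {3, 7, 9, 11}
Sum = 3 + 7 + 9 + 11 = 30

30


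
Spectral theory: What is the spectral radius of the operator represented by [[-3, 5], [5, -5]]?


For a 2x2 matrix, eigenvalues satisfy lambda^2 - (trace)*lambda + det = 0
trace = -3 + -5 = -8
det = -3*-5 - 5*5 = -10
discriminant = (-8)^2 - 4*(-10) = 104
spectral radius = max |eigenvalue| = 9.0990

9.0990


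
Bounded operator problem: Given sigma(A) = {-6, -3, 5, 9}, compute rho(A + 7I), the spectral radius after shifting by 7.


Spectrum of A + 7I = {1, 4, 12, 16}
Spectral radius = max |lambda| over the shifted spectrum
= max(1, 4, 12, 16) = 16

16


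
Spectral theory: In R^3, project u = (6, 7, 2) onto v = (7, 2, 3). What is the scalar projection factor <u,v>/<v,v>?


Computing <u,v> = 6*7 + 7*2 + 2*3 = 62
Computing <v,v> = 7^2 + 2^2 + 3^2 = 62
Projection coefficient = 62/62 = 1.0000

1.0000


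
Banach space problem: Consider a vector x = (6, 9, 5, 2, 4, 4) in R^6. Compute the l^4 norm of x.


The l^4 norm = (sum |x_i|^4)^(1/4)
Sum of 4th powers = 1296 + 6561 + 625 + 16 + 256 + 256 = 9010
||x||_4 = (9010)^(1/4) = 9.7427

9.7427


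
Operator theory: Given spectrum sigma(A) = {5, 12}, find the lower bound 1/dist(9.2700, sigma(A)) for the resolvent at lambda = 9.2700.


dist(9.2700, {5, 12}) = min(|9.2700 - 5|, |9.2700 - 12|)
= min(4.2700, 2.7300) = 2.7300
Resolvent bound = 1/2.7300 = 0.3663

0.3663


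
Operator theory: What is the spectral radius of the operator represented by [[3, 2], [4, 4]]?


For a 2x2 matrix, eigenvalues satisfy lambda^2 - (trace)*lambda + det = 0
trace = 3 + 4 = 7
det = 3*4 - 2*4 = 4
discriminant = 7^2 - 4*(4) = 33
spectral radius = max |eigenvalue| = 6.3723

6.3723


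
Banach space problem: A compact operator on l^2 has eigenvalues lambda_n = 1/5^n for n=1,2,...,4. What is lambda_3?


The eigenvalue formula gives lambda_3 = 1/5^3
= 1/125
= 0.0080

0.0080


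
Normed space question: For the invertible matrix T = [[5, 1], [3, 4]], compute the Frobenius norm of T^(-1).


det(T) = 5*4 - 1*3 = 17
T^(-1) = (1/17) * [[4, -1], [-3, 5]] = [[0.2353, -0.0588], [-0.1765, 0.2941]]
||T^(-1)||_F^2 = 0.2353^2 + (-0.0588)^2 + (-0.1765)^2 + 0.2941^2 = 0.1765
||T^(-1)||_F = sqrt(0.1765) = 0.4201

0.4201


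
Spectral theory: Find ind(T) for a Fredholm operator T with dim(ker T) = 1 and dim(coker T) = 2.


The Fredholm index is defined as ind(T) = dim(ker T) - dim(coker T)
= 1 - 2
= -1

-1


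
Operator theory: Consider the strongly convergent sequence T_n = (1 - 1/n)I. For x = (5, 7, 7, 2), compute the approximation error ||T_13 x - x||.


T_13 x - x = (1 - 1/13)x - x = -x/13
||x|| = sqrt(127) = 11.2694
||T_13 x - x|| = ||x||/13 = 11.2694/13 = 0.8669

0.8669


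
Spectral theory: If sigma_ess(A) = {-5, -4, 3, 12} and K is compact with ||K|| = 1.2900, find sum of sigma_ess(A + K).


By Weyl's theorem, the essential spectrum is invariant under compact perturbations.
sigma_ess(A + K) = sigma_ess(A) = {-5, -4, 3, 12}
Sum = -5 + -4 + 3 + 12 = 6

6


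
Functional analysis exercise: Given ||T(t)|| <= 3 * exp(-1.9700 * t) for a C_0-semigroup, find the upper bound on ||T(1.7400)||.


||T(1.7400)|| <= 3 * exp(-1.9700 * 1.7400)
= 3 * exp(-3.4278)
= 3 * 0.0325
= 0.0974

0.0974


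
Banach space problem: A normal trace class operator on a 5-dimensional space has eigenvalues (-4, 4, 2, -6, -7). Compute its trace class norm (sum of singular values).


For a normal operator, singular values equal |eigenvalues|.
Trace norm = sum |lambda_i| = 4 + 4 + 2 + 6 + 7
= 23

23


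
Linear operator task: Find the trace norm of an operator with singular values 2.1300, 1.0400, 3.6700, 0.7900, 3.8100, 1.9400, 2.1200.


The nuclear norm is the sum of all singular values.
||T||_1 = 2.1300 + 1.0400 + 3.6700 + 0.7900 + 3.8100 + 1.9400 + 2.1200
= 15.5000

15.5000


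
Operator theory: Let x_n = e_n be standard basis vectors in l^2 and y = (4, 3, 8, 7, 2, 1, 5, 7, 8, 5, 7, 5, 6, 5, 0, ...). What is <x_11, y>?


x_11 = e_11 is the standard basis vector with 1 in position 11.
<x_11, y> = y_11 = 7
As n -> infinity, <x_n, y> -> 0, confirming weak convergence of (x_n) to 0.

7


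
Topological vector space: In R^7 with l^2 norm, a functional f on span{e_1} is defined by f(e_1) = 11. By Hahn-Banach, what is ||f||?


The norm of f is given by ||f|| = sup_{||x||=1} |f(x)|.
On span{e_1}, ||e_1|| = 1, so ||f|| = |f(e_1)| / ||e_1||
= |11| / 1 = 11.0000

11.0000


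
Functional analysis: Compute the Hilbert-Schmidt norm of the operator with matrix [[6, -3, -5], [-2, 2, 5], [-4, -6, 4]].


The Hilbert-Schmidt norm is sqrt(sum of squares of all entries).
Sum of squares = 6^2 + (-3)^2 + (-5)^2 + (-2)^2 + 2^2 + 5^2 + (-4)^2 + (-6)^2 + 4^2
= 36 + 9 + 25 + 4 + 4 + 25 + 16 + 36 + 16 = 171
||T||_HS = sqrt(171) = 13.0767

13.0767


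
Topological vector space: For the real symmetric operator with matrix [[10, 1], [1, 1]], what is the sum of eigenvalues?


For a self-adjoint (symmetric) matrix, the eigenvalues are real.
The sum of eigenvalues equals the trace of the matrix.
trace = 10 + 1 = 11

11


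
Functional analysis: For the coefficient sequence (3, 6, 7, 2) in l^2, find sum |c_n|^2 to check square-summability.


sum |c_n|^2 = 3^2 + 6^2 + 7^2 + 2^2
= 9 + 36 + 49 + 4
= 98

98


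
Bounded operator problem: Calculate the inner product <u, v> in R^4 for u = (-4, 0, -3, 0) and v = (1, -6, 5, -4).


Computing the standard inner product <u, v> = sum u_i * v_i
= -4*1 + 0*-6 + -3*5 + 0*-4
= -4 + 0 + -15 + 0
= -19

-19


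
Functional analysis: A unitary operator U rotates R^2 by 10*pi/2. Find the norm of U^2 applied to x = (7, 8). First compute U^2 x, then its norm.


U is a rotation by theta = 10*pi/2
U^2 = rotation by 2*theta = 20*pi/2 = 0*pi/2 (mod 2*pi)
cos(0*pi/2) = 1.0000, sin(0*pi/2) = 0.0000
U^2 x = (1.0000 * 7 - 0.0000 * 8, 0.0000 * 7 + 1.0000 * 8)
= (7.0000, 8.0000)
||U^2 x|| = sqrt(7.0000^2 + 8.0000^2) = sqrt(113.0000) = 10.6301

10.6301


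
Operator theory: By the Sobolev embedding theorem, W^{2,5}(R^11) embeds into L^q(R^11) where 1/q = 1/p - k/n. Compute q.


Using the Sobolev embedding formula: 1/q = 1/p - k/n
1/q = 1/5 - 2/11 = 1/55
q = 1/(1/55) = 55

55.0000


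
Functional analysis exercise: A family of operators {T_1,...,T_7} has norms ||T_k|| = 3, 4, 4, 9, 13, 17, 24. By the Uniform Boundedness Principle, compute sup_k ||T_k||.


By the Uniform Boundedness Principle, the supremum of norms is finite.
sup_k ||T_k|| = max(3, 4, 4, 9, 13, 17, 24) = 24

24


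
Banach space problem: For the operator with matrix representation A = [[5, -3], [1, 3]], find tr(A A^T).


trace(A * A^T) = sum of squares of all entries
= 5^2 + (-3)^2 + 1^2 + 3^2
= 25 + 9 + 1 + 9
= 44

44


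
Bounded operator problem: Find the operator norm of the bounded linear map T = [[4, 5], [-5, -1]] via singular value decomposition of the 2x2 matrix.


A^T A = [[41, 25], [25, 26]]
trace(A^T A) = 67, det(A^T A) = 441
discriminant = 67^2 - 4*441 = 2725
Largest eigenvalue of A^T A = (trace + sqrt(disc))/2 = 59.6008
||T|| = sqrt(59.6008) = 7.7202

7.7202


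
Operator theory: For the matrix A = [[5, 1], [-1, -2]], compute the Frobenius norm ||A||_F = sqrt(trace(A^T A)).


||A||_F^2 = sum a_ij^2
= 5^2 + 1^2 + (-1)^2 + (-2)^2
= 25 + 1 + 1 + 4 = 31
||A||_F = sqrt(31) = 5.5678

5.5678


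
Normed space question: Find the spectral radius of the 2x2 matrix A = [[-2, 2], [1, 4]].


For a 2x2 matrix, eigenvalues satisfy lambda^2 - (trace)*lambda + det = 0
trace = -2 + 4 = 2
det = -2*4 - 2*1 = -10
discriminant = 2^2 - 4*(-10) = 44
spectral radius = max |eigenvalue| = 4.3166

4.3166


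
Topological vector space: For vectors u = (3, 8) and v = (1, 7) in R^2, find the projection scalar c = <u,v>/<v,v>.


Computing <u,v> = 3*1 + 8*7 = 59
Computing <v,v> = 1^2 + 7^2 = 50
Projection coefficient = 59/50 = 1.1800

1.1800


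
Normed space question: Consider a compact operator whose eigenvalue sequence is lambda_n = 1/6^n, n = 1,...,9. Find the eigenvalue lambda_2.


The eigenvalue formula gives lambda_2 = 1/6^2
= 1/36
= 0.0278

0.0278


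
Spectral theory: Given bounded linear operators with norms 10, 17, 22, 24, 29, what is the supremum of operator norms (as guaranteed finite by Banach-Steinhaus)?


By the Uniform Boundedness Principle, the supremum of norms is finite.
sup_k ||T_k|| = max(10, 17, 22, 24, 29) = 29

29


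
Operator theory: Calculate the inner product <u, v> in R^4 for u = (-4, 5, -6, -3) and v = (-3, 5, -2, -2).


Computing the standard inner product <u, v> = sum u_i * v_i
= -4*-3 + 5*5 + -6*-2 + -3*-2
= 12 + 25 + 12 + 6
= 55

55


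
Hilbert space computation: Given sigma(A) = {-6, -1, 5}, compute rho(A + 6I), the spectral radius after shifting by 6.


Spectrum of A + 6I = {0, 5, 11}
Spectral radius = max |lambda| over the shifted spectrum
= max(0, 5, 11) = 11

11


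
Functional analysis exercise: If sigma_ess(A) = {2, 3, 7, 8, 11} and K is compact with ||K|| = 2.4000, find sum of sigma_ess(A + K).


By Weyl's theorem, the essential spectrum is invariant under compact perturbations.
sigma_ess(A + K) = sigma_ess(A) = {2, 3, 7, 8, 11}
Sum = 2 + 3 + 7 + 8 + 11 = 31

31


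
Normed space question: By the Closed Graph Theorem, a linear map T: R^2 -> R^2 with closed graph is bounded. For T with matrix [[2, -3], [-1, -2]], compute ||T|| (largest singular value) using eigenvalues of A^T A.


A^T A = [[5, -4], [-4, 13]]
trace(A^T A) = 18, det(A^T A) = 49
discriminant = 18^2 - 4*49 = 128
Largest eigenvalue of A^T A = (trace + sqrt(disc))/2 = 14.6569
||T|| = sqrt(14.6569) = 3.8284

3.8284


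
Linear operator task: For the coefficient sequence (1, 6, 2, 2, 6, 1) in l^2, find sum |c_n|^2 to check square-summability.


sum |c_n|^2 = 1^2 + 6^2 + 2^2 + 2^2 + 6^2 + 1^2
= 1 + 36 + 4 + 4 + 36 + 1
= 82

82


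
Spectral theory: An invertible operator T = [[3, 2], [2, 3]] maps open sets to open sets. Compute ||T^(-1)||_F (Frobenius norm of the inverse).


det(T) = 3*3 - 2*2 = 5
T^(-1) = (1/5) * [[3, -2], [-2, 3]] = [[0.6000, -0.4000], [-0.4000, 0.6000]]
||T^(-1)||_F^2 = 0.6000^2 + (-0.4000)^2 + (-0.4000)^2 + 0.6000^2 = 1.0400
||T^(-1)||_F = sqrt(1.0400) = 1.0198

1.0198


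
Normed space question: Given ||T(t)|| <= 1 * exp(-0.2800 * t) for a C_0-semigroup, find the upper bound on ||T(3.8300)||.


||T(3.8300)|| <= 1 * exp(-0.2800 * 3.8300)
= 1 * exp(-1.0724)
= 1 * 0.3422
= 0.3422

0.3422


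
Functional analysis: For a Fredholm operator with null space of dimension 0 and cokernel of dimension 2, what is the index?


The Fredholm index is defined as ind(T) = dim(ker T) - dim(coker T)
= 0 - 2
= -2

-2


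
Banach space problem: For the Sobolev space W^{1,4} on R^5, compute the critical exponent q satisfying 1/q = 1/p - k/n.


Using the Sobolev embedding formula: 1/q = 1/p - k/n
1/q = 1/4 - 1/5 = 1/20
q = 1/(1/20) = 20

20.0000


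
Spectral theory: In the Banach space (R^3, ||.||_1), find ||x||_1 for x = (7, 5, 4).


The l^1 norm equals the sum of absolute values of all components.
||x||_1 = 7 + 5 + 4
= 16

16.0000


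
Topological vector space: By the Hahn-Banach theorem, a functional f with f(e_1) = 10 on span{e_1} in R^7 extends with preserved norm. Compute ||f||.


The norm of f is given by ||f|| = sup_{||x||=1} |f(x)|.
On span{e_1}, ||e_1|| = 1, so ||f|| = |f(e_1)| / ||e_1||
= |10| / 1 = 10.0000

10.0000


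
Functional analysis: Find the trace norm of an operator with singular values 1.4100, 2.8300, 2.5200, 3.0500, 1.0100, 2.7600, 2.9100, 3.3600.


The nuclear norm is the sum of all singular values.
||T||_1 = 1.4100 + 2.8300 + 2.5200 + 3.0500 + 1.0100 + 2.7600 + 2.9100 + 3.3600
= 19.8500

19.8500


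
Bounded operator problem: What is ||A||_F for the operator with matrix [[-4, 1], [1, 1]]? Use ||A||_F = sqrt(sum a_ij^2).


||A||_F^2 = sum a_ij^2
= (-4)^2 + 1^2 + 1^2 + 1^2
= 16 + 1 + 1 + 1 = 19
||A||_F = sqrt(19) = 4.3589

4.3589


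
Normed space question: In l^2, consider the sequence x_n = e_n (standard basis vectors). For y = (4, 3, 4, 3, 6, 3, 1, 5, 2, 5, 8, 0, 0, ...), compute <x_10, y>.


x_10 = e_10 is the standard basis vector with 1 in position 10.
<x_10, y> = y_10 = 5
As n -> infinity, <x_n, y> -> 0, confirming weak convergence of (x_n) to 0.

5


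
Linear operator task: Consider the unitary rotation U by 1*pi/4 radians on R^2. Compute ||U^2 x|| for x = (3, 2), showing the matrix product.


U is a rotation by theta = 1*pi/4
U^2 = rotation by 2*theta = 2*pi/4
cos(2*pi/4) = 0.0000, sin(2*pi/4) = 1.0000
U^2 x = (0.0000 * 3 - 1.0000 * 2, 1.0000 * 3 + 0.0000 * 2)
= (-2.0000, 3.0000)
||U^2 x|| = sqrt((-2.0000)^2 + 3.0000^2) = sqrt(13.0000) = 3.6056

3.6056


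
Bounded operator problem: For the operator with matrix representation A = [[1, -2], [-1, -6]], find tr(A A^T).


trace(A * A^T) = sum of squares of all entries
= 1^2 + (-2)^2 + (-1)^2 + (-6)^2
= 1 + 4 + 1 + 36
= 42

42


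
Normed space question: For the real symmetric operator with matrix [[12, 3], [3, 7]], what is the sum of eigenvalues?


For a self-adjoint (symmetric) matrix, the eigenvalues are real.
The sum of eigenvalues equals the trace of the matrix.
trace = 12 + 7 = 19

19


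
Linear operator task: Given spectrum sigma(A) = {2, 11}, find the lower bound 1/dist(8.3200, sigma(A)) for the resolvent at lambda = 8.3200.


dist(8.3200, {2, 11}) = min(|8.3200 - 2|, |8.3200 - 11|)
= min(6.3200, 2.6800) = 2.6800
Resolvent bound = 1/2.6800 = 0.3731

0.3731


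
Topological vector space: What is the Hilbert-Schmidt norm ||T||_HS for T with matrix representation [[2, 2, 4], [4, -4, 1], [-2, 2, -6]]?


The Hilbert-Schmidt norm is sqrt(sum of squares of all entries).
Sum of squares = 2^2 + 2^2 + 4^2 + 4^2 + (-4)^2 + 1^2 + (-2)^2 + 2^2 + (-6)^2
= 4 + 4 + 16 + 16 + 16 + 1 + 4 + 4 + 36 = 101
||T||_HS = sqrt(101) = 10.0499

10.0499


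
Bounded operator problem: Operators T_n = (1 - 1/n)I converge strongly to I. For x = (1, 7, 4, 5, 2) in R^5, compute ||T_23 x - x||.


T_23 x - x = (1 - 1/23)x - x = -x/23
||x|| = sqrt(95) = 9.7468
||T_23 x - x|| = ||x||/23 = 9.7468/23 = 0.4238

0.4238


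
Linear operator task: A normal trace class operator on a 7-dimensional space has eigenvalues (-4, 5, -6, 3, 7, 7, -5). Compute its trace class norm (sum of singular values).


For a normal operator, singular values equal |eigenvalues|.
Trace norm = sum |lambda_i| = 4 + 5 + 6 + 3 + 7 + 7 + 5
= 37

37


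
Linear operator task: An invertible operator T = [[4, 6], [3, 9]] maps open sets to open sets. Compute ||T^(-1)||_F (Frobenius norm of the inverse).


det(T) = 4*9 - 6*3 = 18
T^(-1) = (1/18) * [[9, -6], [-3, 4]] = [[0.5000, -0.3333], [-0.1667, 0.2222]]
||T^(-1)||_F^2 = 0.5000^2 + (-0.3333)^2 + (-0.1667)^2 + 0.2222^2 = 0.4383
||T^(-1)||_F = sqrt(0.4383) = 0.6620

0.6620


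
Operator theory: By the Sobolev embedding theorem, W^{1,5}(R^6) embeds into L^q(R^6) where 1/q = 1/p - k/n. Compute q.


Using the Sobolev embedding formula: 1/q = 1/p - k/n
1/q = 1/5 - 1/6 = 1/30
q = 1/(1/30) = 30

30.0000


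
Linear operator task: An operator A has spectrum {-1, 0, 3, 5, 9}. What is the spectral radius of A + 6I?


Spectrum of A + 6I = {5, 6, 9, 11, 15}
Spectral radius = max |lambda| over the shifted spectrum
= max(5, 6, 9, 11, 15) = 15

15


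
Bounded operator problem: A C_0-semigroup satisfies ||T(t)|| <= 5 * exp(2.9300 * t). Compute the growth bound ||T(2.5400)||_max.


||T(2.5400)|| <= 5 * exp(2.9300 * 2.5400)
= 5 * exp(7.4422)
= 5 * 1706.5004
= 8532.5020

8532.5020


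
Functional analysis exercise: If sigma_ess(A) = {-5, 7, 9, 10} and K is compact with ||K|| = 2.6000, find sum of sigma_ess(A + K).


By Weyl's theorem, the essential spectrum is invariant under compact perturbations.
sigma_ess(A + K) = sigma_ess(A) = {-5, 7, 9, 10}
Sum = -5 + 7 + 9 + 10 = 21

21


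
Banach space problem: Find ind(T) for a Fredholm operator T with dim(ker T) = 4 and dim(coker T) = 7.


The Fredholm index is defined as ind(T) = dim(ker T) - dim(coker T)
= 4 - 7
= -3

-3


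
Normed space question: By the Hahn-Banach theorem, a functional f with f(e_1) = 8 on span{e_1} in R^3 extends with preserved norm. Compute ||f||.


The norm of f is given by ||f|| = sup_{||x||=1} |f(x)|.
On span{e_1}, ||e_1|| = 1, so ||f|| = |f(e_1)| / ||e_1||
= |8| / 1 = 8.0000

8.0000


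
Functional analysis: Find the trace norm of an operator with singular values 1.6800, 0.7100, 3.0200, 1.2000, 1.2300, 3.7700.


The nuclear norm is the sum of all singular values.
||T||_1 = 1.6800 + 0.7100 + 3.0200 + 1.2000 + 1.2300 + 3.7700
= 11.6100

11.6100


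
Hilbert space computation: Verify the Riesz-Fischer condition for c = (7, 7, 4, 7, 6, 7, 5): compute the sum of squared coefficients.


sum |c_n|^2 = 7^2 + 7^2 + 4^2 + 7^2 + 6^2 + 7^2 + 5^2
= 49 + 49 + 16 + 49 + 36 + 49 + 25
= 273

273


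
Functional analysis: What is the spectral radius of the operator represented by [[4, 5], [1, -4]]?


For a 2x2 matrix, eigenvalues satisfy lambda^2 - (trace)*lambda + det = 0
trace = 4 + -4 = 0
det = 4*-4 - 5*1 = -21
discriminant = 0^2 - 4*(-21) = 84
spectral radius = max |eigenvalue| = 4.5826

4.5826


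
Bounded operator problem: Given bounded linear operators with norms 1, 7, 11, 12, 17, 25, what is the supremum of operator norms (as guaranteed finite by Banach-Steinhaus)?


By the Uniform Boundedness Principle, the supremum of norms is finite.
sup_k ||T_k|| = max(1, 7, 11, 12, 17, 25) = 25

25


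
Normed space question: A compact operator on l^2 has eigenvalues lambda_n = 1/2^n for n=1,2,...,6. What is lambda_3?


The eigenvalue formula gives lambda_3 = 1/2^3
= 1/8
= 0.1250

0.1250


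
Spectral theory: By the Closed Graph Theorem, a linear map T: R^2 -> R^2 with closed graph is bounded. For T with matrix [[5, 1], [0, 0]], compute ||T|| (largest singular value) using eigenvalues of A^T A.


A^T A = [[25, 5], [5, 1]]
trace(A^T A) = 26, det(A^T A) = 0
discriminant = 26^2 - 4*0 = 676
Largest eigenvalue of A^T A = (trace + sqrt(disc))/2 = 26.0000
||T|| = sqrt(26.0000) = 5.0990

5.0990


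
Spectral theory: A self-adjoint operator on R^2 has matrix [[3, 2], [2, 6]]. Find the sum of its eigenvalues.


For a self-adjoint (symmetric) matrix, the eigenvalues are real.
The sum of eigenvalues equals the trace of the matrix.
trace = 3 + 6 = 9

9


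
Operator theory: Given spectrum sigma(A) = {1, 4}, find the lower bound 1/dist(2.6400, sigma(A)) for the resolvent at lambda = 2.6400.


dist(2.6400, {1, 4}) = min(|2.6400 - 1|, |2.6400 - 4|)
= min(1.6400, 1.3600) = 1.3600
Resolvent bound = 1/1.3600 = 0.7353

0.7353


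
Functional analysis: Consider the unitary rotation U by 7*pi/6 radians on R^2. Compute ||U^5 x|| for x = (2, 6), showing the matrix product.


U is a rotation by theta = 7*pi/6
U^5 = rotation by 5*theta = 35*pi/6 = 11*pi/6 (mod 2*pi)
cos(11*pi/6) = 0.8660, sin(11*pi/6) = -0.5000
U^5 x = (0.8660 * 2 - -0.5000 * 6, -0.5000 * 2 + 0.8660 * 6)
= (4.7321, 4.1962)
||U^5 x|| = sqrt(4.7321^2 + 4.1962^2) = sqrt(40.0000) = 6.3246

6.3246


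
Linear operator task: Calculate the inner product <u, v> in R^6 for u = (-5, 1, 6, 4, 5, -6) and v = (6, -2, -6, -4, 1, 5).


Computing the standard inner product <u, v> = sum u_i * v_i
= -5*6 + 1*-2 + 6*-6 + 4*-4 + 5*1 + -6*5
= -30 + -2 + -36 + -16 + 5 + -30
= -109

-109


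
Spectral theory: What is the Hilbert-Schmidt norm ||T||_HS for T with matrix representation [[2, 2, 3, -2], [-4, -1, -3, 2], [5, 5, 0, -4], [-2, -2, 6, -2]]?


The Hilbert-Schmidt norm is sqrt(sum of squares of all entries).
Sum of squares = 2^2 + 2^2 + 3^2 + (-2)^2 + (-4)^2 + (-1)^2 + (-3)^2 + 2^2 + 5^2 + 5^2 + 0^2 + (-4)^2 + (-2)^2 + (-2)^2 + 6^2 + (-2)^2
= 4 + 4 + 9 + 4 + 16 + 1 + 9 + 4 + 25 + 25 + 0 + 16 + 4 + 4 + 36 + 4 = 165
||T||_HS = sqrt(165) = 12.8452

12.8452


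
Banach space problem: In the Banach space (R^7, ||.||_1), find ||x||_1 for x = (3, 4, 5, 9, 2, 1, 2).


The l^1 norm equals the sum of absolute values of all components.
||x||_1 = 3 + 4 + 5 + 9 + 2 + 1 + 2
= 26

26.0000


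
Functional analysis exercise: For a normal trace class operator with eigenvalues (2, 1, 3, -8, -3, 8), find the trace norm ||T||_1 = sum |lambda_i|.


For a normal operator, singular values equal |eigenvalues|.
Trace norm = sum |lambda_i| = 2 + 1 + 3 + 8 + 3 + 8
= 25

25


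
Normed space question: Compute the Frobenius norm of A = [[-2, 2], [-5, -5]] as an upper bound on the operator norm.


||A||_F^2 = sum a_ij^2
= (-2)^2 + 2^2 + (-5)^2 + (-5)^2
= 4 + 4 + 25 + 25 = 58
||A||_F = sqrt(58) = 7.6158

7.6158


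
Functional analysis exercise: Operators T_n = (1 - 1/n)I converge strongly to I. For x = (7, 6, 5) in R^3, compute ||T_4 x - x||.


T_4 x - x = (1 - 1/4)x - x = -x/4
||x|| = sqrt(110) = 10.4881
||T_4 x - x|| = ||x||/4 = 10.4881/4 = 2.6220

2.6220


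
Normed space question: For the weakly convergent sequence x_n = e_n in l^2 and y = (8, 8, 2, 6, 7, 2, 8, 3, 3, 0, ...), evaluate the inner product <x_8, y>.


x_8 = e_8 is the standard basis vector with 1 in position 8.
<x_8, y> = y_8 = 3
As n -> infinity, <x_n, y> -> 0, confirming weak convergence of (x_n) to 0.

3


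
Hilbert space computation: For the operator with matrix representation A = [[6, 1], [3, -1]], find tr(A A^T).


trace(A * A^T) = sum of squares of all entries
= 6^2 + 1^2 + 3^2 + (-1)^2
= 36 + 1 + 9 + 1
= 47

47


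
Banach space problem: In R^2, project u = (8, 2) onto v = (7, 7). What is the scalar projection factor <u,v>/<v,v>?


Computing <u,v> = 8*7 + 2*7 = 70
Computing <v,v> = 7^2 + 7^2 = 98
Projection coefficient = 70/98 = 0.7143

0.7143


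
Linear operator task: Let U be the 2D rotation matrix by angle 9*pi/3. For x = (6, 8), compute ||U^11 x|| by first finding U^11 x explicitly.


U is a rotation by theta = 9*pi/3
U^11 = rotation by 11*theta = 99*pi/3 = 3*pi/3 (mod 2*pi)
cos(3*pi/3) = -1.0000, sin(3*pi/3) = 0.0000
U^11 x = (-1.0000 * 6 - 0.0000 * 8, 0.0000 * 6 + -1.0000 * 8)
= (-6.0000, -8.0000)
||U^11 x|| = sqrt((-6.0000)^2 + (-8.0000)^2) = sqrt(100.0000) = 10.0000

10.0000


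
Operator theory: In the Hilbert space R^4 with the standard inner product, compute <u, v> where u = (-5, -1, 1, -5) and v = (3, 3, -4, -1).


Computing the standard inner product <u, v> = sum u_i * v_i
= -5*3 + -1*3 + 1*-4 + -5*-1
= -15 + -3 + -4 + 5
= -17

-17


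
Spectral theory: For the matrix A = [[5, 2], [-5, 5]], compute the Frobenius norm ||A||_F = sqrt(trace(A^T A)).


||A||_F^2 = sum a_ij^2
= 5^2 + 2^2 + (-5)^2 + 5^2
= 25 + 4 + 25 + 25 = 79
||A||_F = sqrt(79) = 8.8882

8.8882


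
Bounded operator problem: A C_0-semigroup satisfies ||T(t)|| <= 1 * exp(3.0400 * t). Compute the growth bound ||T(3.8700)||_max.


||T(3.8700)|| <= 1 * exp(3.0400 * 3.8700)
= 1 * exp(11.7648)
= 1 * 128643.4625
= 128643.4625

128643.4625


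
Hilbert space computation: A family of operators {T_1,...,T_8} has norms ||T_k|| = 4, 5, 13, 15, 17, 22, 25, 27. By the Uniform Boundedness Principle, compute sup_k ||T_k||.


By the Uniform Boundedness Principle, the supremum of norms is finite.
sup_k ||T_k|| = max(4, 5, 13, 15, 17, 22, 25, 27) = 27

27


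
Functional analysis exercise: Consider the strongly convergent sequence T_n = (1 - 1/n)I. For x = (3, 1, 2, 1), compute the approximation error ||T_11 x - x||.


T_11 x - x = (1 - 1/11)x - x = -x/11
||x|| = sqrt(15) = 3.8730
||T_11 x - x|| = ||x||/11 = 3.8730/11 = 0.3521

0.3521


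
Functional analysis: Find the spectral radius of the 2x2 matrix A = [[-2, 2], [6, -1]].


For a 2x2 matrix, eigenvalues satisfy lambda^2 - (trace)*lambda + det = 0
trace = -2 + -1 = -3
det = -2*-1 - 2*6 = -10
discriminant = (-3)^2 - 4*(-10) = 49
spectral radius = max |eigenvalue| = 5.0000

5.0000


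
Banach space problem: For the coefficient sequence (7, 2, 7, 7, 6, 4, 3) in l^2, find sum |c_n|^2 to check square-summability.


sum |c_n|^2 = 7^2 + 2^2 + 7^2 + 7^2 + 6^2 + 4^2 + 3^2
= 49 + 4 + 49 + 49 + 36 + 16 + 9
= 212

212


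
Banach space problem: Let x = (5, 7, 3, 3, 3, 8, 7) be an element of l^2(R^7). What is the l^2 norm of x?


The l^2 norm = (sum |x_i|^2)^(1/2)
Sum of 2th powers = 25 + 49 + 9 + 9 + 9 + 64 + 49 = 214
||x||_2 = (214)^(1/2) = 14.6287

14.6287


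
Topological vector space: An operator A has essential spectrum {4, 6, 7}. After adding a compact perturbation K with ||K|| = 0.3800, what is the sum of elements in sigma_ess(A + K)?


By Weyl's theorem, the essential spectrum is invariant under compact perturbations.
sigma_ess(A + K) = sigma_ess(A) = {4, 6, 7}
Sum = 4 + 6 + 7 = 17

17


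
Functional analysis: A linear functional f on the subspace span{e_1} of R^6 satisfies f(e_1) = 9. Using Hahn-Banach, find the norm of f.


The norm of f is given by ||f|| = sup_{||x||=1} |f(x)|.
On span{e_1}, ||e_1|| = 1, so ||f|| = |f(e_1)| / ||e_1||
= |9| / 1 = 9.0000

9.0000


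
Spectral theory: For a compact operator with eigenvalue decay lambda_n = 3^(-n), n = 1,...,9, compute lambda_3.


The eigenvalue formula gives lambda_3 = 1/3^3
= 1/27
= 0.0370

0.0370


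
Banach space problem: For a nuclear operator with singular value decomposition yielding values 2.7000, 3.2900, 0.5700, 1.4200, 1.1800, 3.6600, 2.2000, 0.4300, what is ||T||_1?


The nuclear norm is the sum of all singular values.
||T||_1 = 2.7000 + 3.2900 + 0.5700 + 1.4200 + 1.1800 + 3.6600 + 2.2000 + 0.4300
= 15.4500

15.4500


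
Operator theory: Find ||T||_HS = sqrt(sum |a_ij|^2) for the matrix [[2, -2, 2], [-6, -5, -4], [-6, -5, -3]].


The Hilbert-Schmidt norm is sqrt(sum of squares of all entries).
Sum of squares = 2^2 + (-2)^2 + 2^2 + (-6)^2 + (-5)^2 + (-4)^2 + (-6)^2 + (-5)^2 + (-3)^2
= 4 + 4 + 4 + 36 + 25 + 16 + 36 + 25 + 9 = 159
||T||_HS = sqrt(159) = 12.6095

12.6095


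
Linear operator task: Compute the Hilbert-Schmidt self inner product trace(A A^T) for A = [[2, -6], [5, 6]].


trace(A * A^T) = sum of squares of all entries
= 2^2 + (-6)^2 + 5^2 + 6^2
= 4 + 36 + 25 + 36
= 101

101


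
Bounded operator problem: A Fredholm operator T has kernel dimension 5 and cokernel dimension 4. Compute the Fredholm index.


The Fredholm index is defined as ind(T) = dim(ker T) - dim(coker T)
= 5 - 4
= 1

1


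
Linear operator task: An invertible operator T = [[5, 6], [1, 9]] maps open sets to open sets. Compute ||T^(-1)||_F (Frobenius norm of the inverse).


det(T) = 5*9 - 6*1 = 39
T^(-1) = (1/39) * [[9, -6], [-1, 5]] = [[0.2308, -0.1538], [-0.0256, 0.1282]]
||T^(-1)||_F^2 = 0.2308^2 + (-0.1538)^2 + (-0.0256)^2 + 0.1282^2 = 0.0940
||T^(-1)||_F = sqrt(0.0940) = 0.3066

0.3066


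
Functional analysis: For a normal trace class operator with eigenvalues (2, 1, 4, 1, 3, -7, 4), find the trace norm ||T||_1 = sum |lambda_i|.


For a normal operator, singular values equal |eigenvalues|.
Trace norm = sum |lambda_i| = 2 + 1 + 4 + 1 + 3 + 7 + 4
= 22

22


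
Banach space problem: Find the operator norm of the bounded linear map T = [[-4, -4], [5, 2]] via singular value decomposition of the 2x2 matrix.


A^T A = [[41, 26], [26, 20]]
trace(A^T A) = 61, det(A^T A) = 144
discriminant = 61^2 - 4*144 = 3145
Largest eigenvalue of A^T A = (trace + sqrt(disc))/2 = 58.5401
||T|| = sqrt(58.5401) = 7.6512

7.6512


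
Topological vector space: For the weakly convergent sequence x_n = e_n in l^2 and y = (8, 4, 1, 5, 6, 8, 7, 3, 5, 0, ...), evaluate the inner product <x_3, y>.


x_3 = e_3 is the standard basis vector with 1 in position 3.
<x_3, y> = y_3 = 1
As n -> infinity, <x_n, y> -> 0, confirming weak convergence of (x_n) to 0.

1


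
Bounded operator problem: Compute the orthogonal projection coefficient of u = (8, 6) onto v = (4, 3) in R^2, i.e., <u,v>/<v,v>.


Computing <u,v> = 8*4 + 6*3 = 50
Computing <v,v> = 4^2 + 3^2 = 25
Projection coefficient = 50/25 = 2.0000

2.0000


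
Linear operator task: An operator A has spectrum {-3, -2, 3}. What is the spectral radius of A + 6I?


Spectrum of A + 6I = {3, 4, 9}
Spectral radius = max |lambda| over the shifted spectrum
= max(3, 4, 9) = 9

9


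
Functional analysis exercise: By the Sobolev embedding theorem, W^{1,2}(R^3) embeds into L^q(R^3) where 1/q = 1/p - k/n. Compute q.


Using the Sobolev embedding formula: 1/q = 1/p - k/n
1/q = 1/2 - 1/3 = 1/6
q = 1/(1/6) = 6

6.0000


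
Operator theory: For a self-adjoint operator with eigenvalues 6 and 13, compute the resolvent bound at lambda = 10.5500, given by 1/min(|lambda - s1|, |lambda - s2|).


dist(10.5500, {6, 13}) = min(|10.5500 - 6|, |10.5500 - 13|)
= min(4.5500, 2.4500) = 2.4500
Resolvent bound = 1/2.4500 = 0.4082

0.4082


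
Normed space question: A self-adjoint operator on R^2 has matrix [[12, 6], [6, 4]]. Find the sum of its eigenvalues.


For a self-adjoint (symmetric) matrix, the eigenvalues are real.
The sum of eigenvalues equals the trace of the matrix.
trace = 12 + 4 = 16

16


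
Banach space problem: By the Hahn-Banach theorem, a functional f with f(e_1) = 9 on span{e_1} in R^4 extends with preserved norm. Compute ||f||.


The norm of f is given by ||f|| = sup_{||x||=1} |f(x)|.
On span{e_1}, ||e_1|| = 1, so ||f|| = |f(e_1)| / ||e_1||
= |9| / 1 = 9.0000

9.0000


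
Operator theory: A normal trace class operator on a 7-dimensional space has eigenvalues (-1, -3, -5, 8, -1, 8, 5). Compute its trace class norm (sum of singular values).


For a normal operator, singular values equal |eigenvalues|.
Trace norm = sum |lambda_i| = 1 + 3 + 5 + 8 + 1 + 8 + 5
= 31

31


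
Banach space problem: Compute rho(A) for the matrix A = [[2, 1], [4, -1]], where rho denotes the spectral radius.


For a 2x2 matrix, eigenvalues satisfy lambda^2 - (trace)*lambda + det = 0
trace = 2 + -1 = 1
det = 2*-1 - 1*4 = -6
discriminant = 1^2 - 4*(-6) = 25
spectral radius = max |eigenvalue| = 3.0000

3.0000


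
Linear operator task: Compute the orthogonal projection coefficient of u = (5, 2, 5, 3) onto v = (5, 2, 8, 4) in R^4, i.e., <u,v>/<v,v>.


Computing <u,v> = 5*5 + 2*2 + 5*8 + 3*4 = 81
Computing <v,v> = 5^2 + 2^2 + 8^2 + 4^2 = 109
Projection coefficient = 81/109 = 0.7431

0.7431


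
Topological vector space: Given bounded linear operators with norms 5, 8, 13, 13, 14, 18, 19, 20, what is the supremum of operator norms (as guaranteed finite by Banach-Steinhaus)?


By the Uniform Boundedness Principle, the supremum of norms is finite.
sup_k ||T_k|| = max(5, 8, 13, 13, 14, 18, 19, 20) = 20

20


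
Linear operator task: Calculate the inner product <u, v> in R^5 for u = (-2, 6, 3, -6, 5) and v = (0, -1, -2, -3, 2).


Computing the standard inner product <u, v> = sum u_i * v_i
= -2*0 + 6*-1 + 3*-2 + -6*-3 + 5*2
= 0 + -6 + -6 + 18 + 10
= 16

16


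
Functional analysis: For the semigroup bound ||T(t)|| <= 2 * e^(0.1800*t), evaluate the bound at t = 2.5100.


||T(2.5100)|| <= 2 * exp(0.1800 * 2.5100)
= 2 * exp(0.4518)
= 2 * 1.5711
= 3.1423

3.1423


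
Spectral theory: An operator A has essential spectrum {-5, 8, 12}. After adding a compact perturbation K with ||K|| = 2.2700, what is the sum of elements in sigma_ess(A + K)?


By Weyl's theorem, the essential spectrum is invariant under compact perturbations.
sigma_ess(A + K) = sigma_ess(A) = {-5, 8, 12}
Sum = -5 + 8 + 12 = 15

15


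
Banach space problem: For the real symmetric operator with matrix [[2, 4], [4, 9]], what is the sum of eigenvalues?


For a self-adjoint (symmetric) matrix, the eigenvalues are real.
The sum of eigenvalues equals the trace of the matrix.
trace = 2 + 9 = 11

11


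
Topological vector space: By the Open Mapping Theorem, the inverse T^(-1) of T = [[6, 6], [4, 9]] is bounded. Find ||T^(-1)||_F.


det(T) = 6*9 - 6*4 = 30
T^(-1) = (1/30) * [[9, -6], [-4, 6]] = [[0.3000, -0.2000], [-0.1333, 0.2000]]
||T^(-1)||_F^2 = 0.3000^2 + (-0.2000)^2 + (-0.1333)^2 + 0.2000^2 = 0.1878
||T^(-1)||_F = sqrt(0.1878) = 0.4333

0.4333


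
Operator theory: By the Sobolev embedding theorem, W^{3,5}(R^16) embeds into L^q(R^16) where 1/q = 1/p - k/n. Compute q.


Using the Sobolev embedding formula: 1/q = 1/p - k/n
1/q = 1/5 - 3/16 = 1/80
q = 1/(1/80) = 80

80.0000


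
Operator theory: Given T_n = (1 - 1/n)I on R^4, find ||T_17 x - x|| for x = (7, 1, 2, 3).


T_17 x - x = (1 - 1/17)x - x = -x/17
||x|| = sqrt(63) = 7.9373
||T_17 x - x|| = ||x||/17 = 7.9373/17 = 0.4669

0.4669


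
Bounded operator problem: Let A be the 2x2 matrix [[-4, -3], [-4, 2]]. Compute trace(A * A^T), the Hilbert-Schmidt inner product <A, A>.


trace(A * A^T) = sum of squares of all entries
= (-4)^2 + (-3)^2 + (-4)^2 + 2^2
= 16 + 9 + 16 + 4
= 45

45


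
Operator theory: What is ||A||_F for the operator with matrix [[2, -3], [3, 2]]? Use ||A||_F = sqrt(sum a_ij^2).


||A||_F^2 = sum a_ij^2
= 2^2 + (-3)^2 + 3^2 + 2^2
= 4 + 9 + 9 + 4 = 26
||A||_F = sqrt(26) = 5.0990

5.0990


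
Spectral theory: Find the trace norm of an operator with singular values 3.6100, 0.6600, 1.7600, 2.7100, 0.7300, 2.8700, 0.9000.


The nuclear norm is the sum of all singular values.
||T||_1 = 3.6100 + 0.6600 + 1.7600 + 2.7100 + 0.7300 + 2.8700 + 0.9000
= 13.2400

13.2400
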